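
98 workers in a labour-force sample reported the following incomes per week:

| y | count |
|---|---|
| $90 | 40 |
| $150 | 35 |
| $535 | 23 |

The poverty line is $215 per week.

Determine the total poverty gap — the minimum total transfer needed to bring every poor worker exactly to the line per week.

Incomes under z: 40×$90, 35×$150 (q = 75 of N = 98).
Individual gaps: 40×(215−90) = 5000; 35×(215−150) = 2275.
Aggregate gap = $7,275.

$7,275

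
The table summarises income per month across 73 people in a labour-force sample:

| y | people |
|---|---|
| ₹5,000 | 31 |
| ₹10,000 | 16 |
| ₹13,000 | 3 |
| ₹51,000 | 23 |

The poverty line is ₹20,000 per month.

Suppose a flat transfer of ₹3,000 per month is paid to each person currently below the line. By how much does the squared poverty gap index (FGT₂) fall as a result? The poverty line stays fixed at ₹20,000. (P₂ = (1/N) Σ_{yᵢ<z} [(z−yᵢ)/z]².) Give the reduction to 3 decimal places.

Before: below the line — 31×₹5,000, 16×₹10,000, 3×₹13,000; squared poverty gap index (FGT₂) = 0.29870.
After the ₹3,000 transfer: below the line — 31×₹8,000, 16×₹13,000, 3×₹16,000; squared poverty gap index (FGT₂) = 0.18137.
Reduction = 0.29870 − 0.18137 = 0.117.

0.117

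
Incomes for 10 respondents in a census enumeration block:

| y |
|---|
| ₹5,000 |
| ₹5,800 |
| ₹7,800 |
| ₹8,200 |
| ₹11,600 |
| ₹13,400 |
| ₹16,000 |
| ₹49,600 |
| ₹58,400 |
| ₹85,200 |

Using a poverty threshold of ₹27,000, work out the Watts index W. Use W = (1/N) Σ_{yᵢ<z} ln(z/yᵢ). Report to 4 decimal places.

Below the line: ₹5,000, ₹5,800, ₹7,800, ₹8,200, ₹11,600, ₹13,400, ₹16,000 (q = 7 of N = 10).
ln(z/y) terms: ln(27000/5000) = 1.6864; ln(27000/5800) = 1.5380; ln(27000/7800) = 1.2417; ln(27000/8200) = 1.1917; ln(27000/11600) = 0.8448; ln(27000/13400) = 0.7006; ln(27000/16000) = 0.5232.
W = 7.726456 / 10 = 0.7726.

0.7726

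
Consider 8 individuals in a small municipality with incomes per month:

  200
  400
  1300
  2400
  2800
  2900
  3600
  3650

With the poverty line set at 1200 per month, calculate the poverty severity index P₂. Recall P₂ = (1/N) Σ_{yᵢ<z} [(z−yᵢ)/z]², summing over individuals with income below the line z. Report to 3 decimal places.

0.142

Incomes under z: 200, 400 (q = 2 of N = 8).
Gap ratios (z−y)/z: (1200−200)/1200 = 0.8333; (1200−400)/1200 = 0.6667.
Squared: 0.6944; 0.4444.
Sum = 1.138889; P₂ = 1.138889 / 8 = 0.142.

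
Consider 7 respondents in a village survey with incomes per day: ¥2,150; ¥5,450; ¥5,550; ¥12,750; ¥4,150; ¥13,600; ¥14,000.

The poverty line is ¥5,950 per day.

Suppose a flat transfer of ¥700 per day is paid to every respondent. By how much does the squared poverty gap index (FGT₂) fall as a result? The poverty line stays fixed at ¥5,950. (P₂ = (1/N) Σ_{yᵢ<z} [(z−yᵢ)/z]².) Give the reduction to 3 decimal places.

Before: below the line — ¥2,150, ¥4,150, ¥5,450, ¥5,550; squared poverty gap index (FGT₂) = 0.07300.
After the ¥700 transfer: below the line — ¥2,850, ¥4,850; squared poverty gap index (FGT₂) = 0.04366.
Reduction = 0.07300 − 0.04366 = 0.029.

0.029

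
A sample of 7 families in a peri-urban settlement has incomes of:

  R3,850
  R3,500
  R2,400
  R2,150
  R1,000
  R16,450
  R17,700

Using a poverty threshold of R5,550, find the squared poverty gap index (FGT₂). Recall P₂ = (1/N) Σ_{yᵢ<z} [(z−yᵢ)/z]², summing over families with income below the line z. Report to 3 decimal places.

0.229

Incomes under z: R1,000, R2,150, R2,400, R3,500, R3,850 (q = 5 of N = 7).
Shortfall ratios: (5550−1000)/5550 = 0.8198; (5550−2150)/5550 = 0.6126; (5550−2400)/5550 = 0.5676; (5550−3500)/5550 = 0.3694; (5550−3850)/5550 = 0.3063.
Squared: 0.6721; 0.3753; 0.3221; 0.1364; 0.0938.
Sum = 1.599789; P₂ = 1.599789 / 7 = 0.229.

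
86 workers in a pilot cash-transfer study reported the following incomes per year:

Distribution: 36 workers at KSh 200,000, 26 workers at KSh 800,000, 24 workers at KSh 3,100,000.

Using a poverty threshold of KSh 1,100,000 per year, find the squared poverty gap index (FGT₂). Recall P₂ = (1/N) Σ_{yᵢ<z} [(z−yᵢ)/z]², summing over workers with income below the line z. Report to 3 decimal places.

Incomes under z: 36×KSh 200,000, 26×KSh 800,000 (q = 62 of N = 86).
Relative gaps: (1100000−200000)/1100000 = 0.8182 (×36); (1100000−800000)/1100000 = 0.2727 (×26).
Squared: 0.6694 (×36); 0.0744 (×26).
Sum = 26.033058; P₂ = 26.033058 / 86 = 0.303.

0.303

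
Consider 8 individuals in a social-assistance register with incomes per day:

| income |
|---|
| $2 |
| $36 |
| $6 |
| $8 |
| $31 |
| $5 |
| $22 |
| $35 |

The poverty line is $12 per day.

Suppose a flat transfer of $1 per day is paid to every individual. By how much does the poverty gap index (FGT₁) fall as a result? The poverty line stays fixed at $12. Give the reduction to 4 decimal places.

0.0417

Before: below the line — $2, $5, $6, $8; poverty gap index (FGT₁) = 0.281250.
After the $1 transfer: below the line — $3, $6, $7, $9; poverty gap index (FGT₁) = 0.239583.
Reduction = 0.281250 − 0.239583 = 0.0417.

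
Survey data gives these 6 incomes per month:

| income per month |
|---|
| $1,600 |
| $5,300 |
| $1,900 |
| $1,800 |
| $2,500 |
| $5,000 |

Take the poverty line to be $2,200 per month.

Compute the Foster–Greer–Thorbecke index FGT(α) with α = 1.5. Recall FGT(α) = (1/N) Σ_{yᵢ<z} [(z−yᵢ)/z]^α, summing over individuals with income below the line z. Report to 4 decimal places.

0.0451

Incomes under z: $1,600, $1,800, $1,900 (q = 3 of N = 6).
Relative gaps: (2200−1600)/2200 = 0.2727; (2200−1800)/2200 = 0.1818; (2200−1900)/2200 = 0.1364.
Raised to α = 1.5: 0.14243; 0.07753; 0.05036.
Sum = 0.270310; FGT(1.5) = 0.270310 / 6 = 0.0451.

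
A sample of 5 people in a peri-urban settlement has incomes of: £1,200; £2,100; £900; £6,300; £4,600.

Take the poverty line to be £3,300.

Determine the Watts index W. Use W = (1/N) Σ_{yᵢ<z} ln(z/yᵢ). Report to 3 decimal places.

Incomes under z: £900, £1,200, £2,100 (q = 3 of N = 5).
ln(z/y) terms: ln(3300/900) = 1.2993; ln(3300/1200) = 1.0116; ln(3300/2100) = 0.4520.
W = 2.762869 / 5 = 0.553.

0.553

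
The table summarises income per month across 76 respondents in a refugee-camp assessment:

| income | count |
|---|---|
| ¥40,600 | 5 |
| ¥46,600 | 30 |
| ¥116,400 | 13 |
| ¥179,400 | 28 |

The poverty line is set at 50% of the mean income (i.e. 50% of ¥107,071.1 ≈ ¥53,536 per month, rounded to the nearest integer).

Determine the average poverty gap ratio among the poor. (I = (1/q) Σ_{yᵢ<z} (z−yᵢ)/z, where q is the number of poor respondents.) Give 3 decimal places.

Below z: 5×¥40,600, 30×¥46,600 (q = 35 of N = 76).
Shortfall ratios (z−y)/z: 0.2416 (×5), 0.1296 (×30); sum = 5.094889.
I averages over the q = 35 poor units only: 5.094889 / 35 = 0.146.

0.146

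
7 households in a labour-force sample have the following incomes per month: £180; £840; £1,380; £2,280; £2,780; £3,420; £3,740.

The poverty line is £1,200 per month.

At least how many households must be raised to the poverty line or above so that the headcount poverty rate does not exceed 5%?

2

2 of the 7 households are poor, so H = 2/7 = 0.286.
A headcount ratio of at most 5% allows at most ⌊0.05 × 7⌋ = 0 poor households.
So at least 2 − 0 = 2 must be lifted.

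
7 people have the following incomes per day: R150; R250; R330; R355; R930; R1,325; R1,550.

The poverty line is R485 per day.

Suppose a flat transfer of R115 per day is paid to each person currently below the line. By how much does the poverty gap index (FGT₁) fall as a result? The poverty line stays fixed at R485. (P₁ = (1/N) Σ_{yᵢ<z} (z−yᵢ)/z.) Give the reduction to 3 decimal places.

Before: below the line — R150, R250, R330, R355; poverty gap index (FGT₁) = 0.25184.
After the R115 transfer: below the line — R265, R365, R445, R470; poverty gap index (FGT₁) = 0.11635.
Reduction = 0.25184 − 0.11635 = 0.135.

0.135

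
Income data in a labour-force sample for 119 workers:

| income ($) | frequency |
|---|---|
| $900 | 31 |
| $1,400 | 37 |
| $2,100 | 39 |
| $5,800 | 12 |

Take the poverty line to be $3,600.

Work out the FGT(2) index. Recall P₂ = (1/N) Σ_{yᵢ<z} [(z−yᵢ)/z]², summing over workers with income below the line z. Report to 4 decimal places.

Incomes under z: 31×$900, 37×$1,400, 39×$2,100 (q = 107 of N = 119).
Gap ratios (z−y)/z: (3600−900)/3600 = 0.7500 (×31); (3600−1400)/3600 = 0.6111 (×37); (3600−2100)/3600 = 0.4167 (×39).
Squared: 0.5625 (×31); 0.3735 (×37); 0.1736 (×39).
Sum = 38.026235; P₂ = 38.026235 / 119 = 0.3195.

0.3195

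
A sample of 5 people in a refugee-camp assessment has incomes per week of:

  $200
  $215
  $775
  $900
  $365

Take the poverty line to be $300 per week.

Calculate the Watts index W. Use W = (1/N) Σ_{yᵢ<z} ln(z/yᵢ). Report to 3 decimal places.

Below the line: $200, $215 (q = 2 of N = 5).
Log shortfalls: ln(300/200) = 0.4055; ln(300/215) = 0.3331.
W = 0.738610 / 5 = 0.148.

0.148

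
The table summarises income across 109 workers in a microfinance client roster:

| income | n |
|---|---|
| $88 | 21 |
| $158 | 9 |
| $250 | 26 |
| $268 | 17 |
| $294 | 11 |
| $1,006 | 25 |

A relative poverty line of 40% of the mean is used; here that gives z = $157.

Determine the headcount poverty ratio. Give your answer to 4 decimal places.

0.1927

21 of the 109 workers have income below $157.
H = 21/109 = 0.1927.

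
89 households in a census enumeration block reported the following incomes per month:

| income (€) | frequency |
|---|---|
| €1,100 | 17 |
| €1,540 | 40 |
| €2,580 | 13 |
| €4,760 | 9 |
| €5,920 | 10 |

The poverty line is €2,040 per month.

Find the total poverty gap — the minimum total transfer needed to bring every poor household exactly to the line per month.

€35,980

Below the line: 17×€1,100, 40×€1,540 (q = 57 of N = 89).
Individual gaps: 17×(2040−1100) = 15980; 40×(2040−1540) = 20000.
Aggregate gap = €35,980.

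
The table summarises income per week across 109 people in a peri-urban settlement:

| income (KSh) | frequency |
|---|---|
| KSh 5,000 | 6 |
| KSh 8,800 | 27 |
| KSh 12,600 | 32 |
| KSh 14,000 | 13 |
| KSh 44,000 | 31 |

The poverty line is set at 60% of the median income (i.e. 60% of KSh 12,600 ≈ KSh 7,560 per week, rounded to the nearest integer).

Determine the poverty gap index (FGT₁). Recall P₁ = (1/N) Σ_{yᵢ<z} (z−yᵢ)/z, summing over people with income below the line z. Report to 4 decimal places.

Incomes under z: 6×KSh 5,000 (q = 6 of N = 109).
Normalized shortfalls: (7560−5000)/7560 = 0.3386 (×6).
Σ = 2.031746. Dividing by the full population N = 109 gives P₁ = 0.0186.

0.0186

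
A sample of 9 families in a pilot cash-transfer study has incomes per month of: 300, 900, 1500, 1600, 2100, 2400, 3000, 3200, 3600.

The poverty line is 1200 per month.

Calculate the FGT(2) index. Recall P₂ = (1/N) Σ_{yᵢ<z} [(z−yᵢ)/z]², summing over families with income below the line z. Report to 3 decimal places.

Below the line: 300, 900 (q = 2 of N = 9).
Normalized shortfalls: (1200−300)/1200 = 0.7500; (1200−900)/1200 = 0.2500.
Squared: 0.5625; 0.0625.
Sum = 0.625000; P₂ = 0.625000 / 9 = 0.069.

0.069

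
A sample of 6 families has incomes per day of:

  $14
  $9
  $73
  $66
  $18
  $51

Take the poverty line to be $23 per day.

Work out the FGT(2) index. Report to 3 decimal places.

Incomes under z: $9, $14, $18 (q = 3 of N = 6).
Shortfall ratios: (23−9)/23 = 0.6087; (23−14)/23 = 0.3913; (23−18)/23 = 0.2174.
Squared: 0.3705; 0.1531; 0.0473.
Sum = 0.570888; P₂ = 0.570888 / 6 = 0.095.

0.095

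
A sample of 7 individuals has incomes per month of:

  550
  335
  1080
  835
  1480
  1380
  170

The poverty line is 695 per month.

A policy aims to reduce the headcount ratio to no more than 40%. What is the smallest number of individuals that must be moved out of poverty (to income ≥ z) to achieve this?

1

3 of the 7 individuals are poor, so H = 3/7 = 0.429.
A headcount ratio of at most 40% allows at most ⌊0.40 × 7⌋ = 2 poor individuals.
So at least 3 − 2 = 1 must be lifted.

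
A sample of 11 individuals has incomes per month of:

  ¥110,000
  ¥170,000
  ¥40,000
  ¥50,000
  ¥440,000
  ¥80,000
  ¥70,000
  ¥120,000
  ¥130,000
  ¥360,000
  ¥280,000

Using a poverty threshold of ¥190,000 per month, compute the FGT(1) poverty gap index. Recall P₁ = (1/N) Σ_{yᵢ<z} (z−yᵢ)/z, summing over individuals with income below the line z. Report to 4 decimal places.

0.3589

Below z: ¥40,000, ¥50,000, ¥70,000, ¥80,000, ¥110,000, ¥120,000, ¥130,000, ¥170,000 (q = 8 of N = 11).
Gap ratios (z−y)/z: (190000−40000)/190000 = 0.7895; (190000−50000)/190000 = 0.7368; (190000−70000)/190000 = 0.6316; (190000−80000)/190000 = 0.5789; (190000−110000)/190000 = 0.4211; (190000−120000)/190000 = 0.3684; (190000−130000)/190000 = 0.3158; (190000−170000)/190000 = 0.1053.
Σ = 3.947368. Dividing by the full population N = 11 gives P₁ = 0.3589.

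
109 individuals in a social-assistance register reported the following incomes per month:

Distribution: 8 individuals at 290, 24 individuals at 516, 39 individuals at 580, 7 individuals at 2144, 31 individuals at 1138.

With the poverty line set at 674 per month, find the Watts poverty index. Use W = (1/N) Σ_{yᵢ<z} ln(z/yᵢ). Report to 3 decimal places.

0.174

Below z: 8×290, 24×516, 39×580 (q = 71 of N = 109).
Log gaps: ln(674/290) = 0.8433 (×8); ln(674/516) = 0.2671 (×24); ln(674/580) = 0.1502 (×39).
W = 19.015632 / 109 = 0.174.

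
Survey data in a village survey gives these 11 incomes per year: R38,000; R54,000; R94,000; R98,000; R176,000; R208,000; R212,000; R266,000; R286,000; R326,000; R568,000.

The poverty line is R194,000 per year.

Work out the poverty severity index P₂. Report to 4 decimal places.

0.1533

Below z: R38,000, R54,000, R94,000, R98,000, R176,000 (q = 5 of N = 11).
Gap ratios (z−y)/z: (194000−38000)/194000 = 0.8041; (194000−54000)/194000 = 0.7216; (194000−94000)/194000 = 0.5155; (194000−98000)/194000 = 0.4948; (194000−176000)/194000 = 0.0928.
Squared: 0.6466; 0.5208; 0.2657; 0.2449; 0.0086.
Sum = 1.686577; P₂ = 1.686577 / 11 = 0.1533.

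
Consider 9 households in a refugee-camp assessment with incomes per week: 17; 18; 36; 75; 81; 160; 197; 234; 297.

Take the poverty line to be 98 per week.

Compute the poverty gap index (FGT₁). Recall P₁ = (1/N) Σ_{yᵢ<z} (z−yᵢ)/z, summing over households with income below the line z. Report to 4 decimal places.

0.2982

Incomes under z: 17, 18, 36, 75, 81 (q = 5 of N = 9).
Normalized shortfalls: (98−17)/98 = 0.8265; (98−18)/98 = 0.8163; (98−36)/98 = 0.6327; (98−75)/98 = 0.2347; (98−81)/98 = 0.1735.
Sum of shortfalls = 2.683673; P₁ averages over all N: 2.683673 / 9 = 0.2982.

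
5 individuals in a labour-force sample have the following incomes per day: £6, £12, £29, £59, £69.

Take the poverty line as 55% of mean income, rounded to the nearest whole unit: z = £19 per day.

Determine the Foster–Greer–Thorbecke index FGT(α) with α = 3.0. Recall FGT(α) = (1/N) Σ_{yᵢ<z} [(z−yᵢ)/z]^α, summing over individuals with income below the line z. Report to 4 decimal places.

Poor units: £6, £12 (q = 2 of N = 5).
Shortfall ratios: (19−6)/19 = 0.6842; (19−12)/19 = 0.3684.
Raised to α = 3.0: 0.32031; 0.05001.
Sum = 0.370316; FGT(3.0) = 0.370316 / 5 = 0.0741.

0.0741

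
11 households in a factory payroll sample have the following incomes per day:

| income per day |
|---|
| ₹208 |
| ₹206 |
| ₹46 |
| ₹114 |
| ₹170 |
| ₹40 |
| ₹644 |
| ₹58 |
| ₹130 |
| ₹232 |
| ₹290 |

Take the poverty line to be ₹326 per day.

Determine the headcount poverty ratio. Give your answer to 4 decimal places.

10 of the 11 households have income below ₹326.
H = 10/11 = 0.9091.

0.9091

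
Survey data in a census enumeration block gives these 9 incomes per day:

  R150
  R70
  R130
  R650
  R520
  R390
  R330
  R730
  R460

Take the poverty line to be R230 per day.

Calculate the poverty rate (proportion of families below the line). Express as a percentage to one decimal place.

3 of the 9 families have income below R230.
H = 3/9 = 33.3%.

33.3%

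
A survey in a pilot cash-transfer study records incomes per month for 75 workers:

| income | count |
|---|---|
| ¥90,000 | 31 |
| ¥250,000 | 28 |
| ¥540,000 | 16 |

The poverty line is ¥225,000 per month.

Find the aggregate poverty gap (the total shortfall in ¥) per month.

¥4,185,000

Below z: 31×¥90,000 (q = 31 of N = 75).
Individual gaps: 31×(225000−90000) = 4185000.
Aggregate gap = ¥4,185,000.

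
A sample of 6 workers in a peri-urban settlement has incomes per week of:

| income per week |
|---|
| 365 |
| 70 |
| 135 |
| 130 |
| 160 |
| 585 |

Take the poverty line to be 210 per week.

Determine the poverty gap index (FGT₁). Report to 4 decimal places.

0.2738

Below z: 70, 130, 135, 160 (q = 4 of N = 6).
Gap ratios (z−y)/z: (210−70)/210 = 0.6667; (210−130)/210 = 0.3810; (210−135)/210 = 0.3571; (210−160)/210 = 0.2381.
Σ = 1.642857. Dividing by the full population N = 6 gives P₁ = 0.2738.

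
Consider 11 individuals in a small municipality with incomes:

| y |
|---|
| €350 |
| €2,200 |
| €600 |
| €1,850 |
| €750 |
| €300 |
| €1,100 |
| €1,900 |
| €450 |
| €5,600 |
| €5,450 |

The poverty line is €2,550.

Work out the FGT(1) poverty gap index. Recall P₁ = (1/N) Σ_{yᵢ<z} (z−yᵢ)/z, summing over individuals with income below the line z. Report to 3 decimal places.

Below the line: €300, €350, €450, €600, €750, €1,100, €1,850, €1,900, €2,200 (q = 9 of N = 11).
Relative gaps: (2550−300)/2550 = 0.8824; (2550−350)/2550 = 0.8627; (2550−450)/2550 = 0.8235; (2550−600)/2550 = 0.7647; (2550−750)/2550 = 0.7059; (2550−1100)/2550 = 0.5686; (2550−1850)/2550 = 0.2745; (2550−1900)/2550 = 0.2549; (2550−2200)/2550 = 0.1373.
Σ = 5.274510. Dividing by the full population N = 11 gives P₁ = 0.480.

0.480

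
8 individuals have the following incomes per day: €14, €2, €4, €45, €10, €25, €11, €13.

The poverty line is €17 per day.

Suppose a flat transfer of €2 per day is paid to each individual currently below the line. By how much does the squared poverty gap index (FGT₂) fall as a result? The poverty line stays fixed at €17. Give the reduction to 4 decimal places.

0.0727

Before: below the line — €2, €4, €10, €11, €13, €14; squared poverty gap index (FGT₂) = 0.217993.
After the €2 transfer: below the line — €4, €6, €12, €13, €15, €16; squared poverty gap index (FGT₂) = 0.145329.
Reduction = 0.217993 − 0.145329 = 0.0727.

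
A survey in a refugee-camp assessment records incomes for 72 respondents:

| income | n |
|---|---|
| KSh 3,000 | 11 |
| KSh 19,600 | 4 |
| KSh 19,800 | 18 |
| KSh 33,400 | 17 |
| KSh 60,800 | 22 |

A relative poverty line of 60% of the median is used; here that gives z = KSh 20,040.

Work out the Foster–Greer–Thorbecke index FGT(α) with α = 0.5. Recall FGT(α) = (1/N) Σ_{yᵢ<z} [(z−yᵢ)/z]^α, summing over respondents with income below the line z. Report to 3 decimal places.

Below z: 11×KSh 3,000, 4×KSh 19,600, 18×KSh 19,800 (q = 33 of N = 72).
Relative gaps: (20040−3000)/20040 = 0.8503 (×11); (20040−19600)/20040 = 0.0220 (×4); (20040−19800)/20040 = 0.0120 (×18).
Raised to α = 0.5: 0.92212 (×11); 0.14818 (×4); 0.10944 (×18).
Sum = 12.705821; FGT(0.5) = 12.705821 / 72 = 0.176.

0.176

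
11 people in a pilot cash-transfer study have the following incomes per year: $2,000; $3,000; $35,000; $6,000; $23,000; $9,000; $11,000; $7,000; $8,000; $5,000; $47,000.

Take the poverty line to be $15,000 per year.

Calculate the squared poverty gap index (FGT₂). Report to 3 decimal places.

0.266

Incomes under z: $2,000, $3,000, $5,000, $6,000, $7,000, $8,000, $9,000, $11,000 (q = 8 of N = 11).
Shortfall ratios: (15000−2000)/15000 = 0.8667; (15000−3000)/15000 = 0.8000; (15000−5000)/15000 = 0.6667; (15000−6000)/15000 = 0.6000; (15000−7000)/15000 = 0.5333; (15000−8000)/15000 = 0.4667; (15000−9000)/15000 = 0.4000; (15000−11000)/15000 = 0.2667.
Squared: 0.7511; 0.6400; 0.4444; 0.3600; 0.2844; 0.2178; 0.1600; 0.0711.
Sum = 2.928889; P₂ = 2.928889 / 11 = 0.266.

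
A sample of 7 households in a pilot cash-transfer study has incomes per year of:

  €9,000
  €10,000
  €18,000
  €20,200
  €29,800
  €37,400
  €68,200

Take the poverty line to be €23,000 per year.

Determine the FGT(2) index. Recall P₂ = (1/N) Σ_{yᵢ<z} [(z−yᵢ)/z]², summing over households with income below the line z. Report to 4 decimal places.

0.1074

Below the line: €9,000, €10,000, €18,000, €20,200 (q = 4 of N = 7).
Normalized shortfalls: (23000−9000)/23000 = 0.6087; (23000−10000)/23000 = 0.5652; (23000−18000)/23000 = 0.2174; (23000−20200)/23000 = 0.1217.
Squared: 0.3705; 0.3195; 0.0473; 0.0148.
Sum = 0.752060; P₂ = 0.752060 / 7 = 0.1074.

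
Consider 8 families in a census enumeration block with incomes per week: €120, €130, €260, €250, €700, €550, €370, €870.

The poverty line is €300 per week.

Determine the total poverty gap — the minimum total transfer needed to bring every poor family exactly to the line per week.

€440

Below z: €120, €130, €250, €260 (q = 4 of N = 8).
Individual gaps: 300−120 = 180; 300−130 = 170; 300−250 = 50; 300−260 = 40.
Aggregate gap = €440.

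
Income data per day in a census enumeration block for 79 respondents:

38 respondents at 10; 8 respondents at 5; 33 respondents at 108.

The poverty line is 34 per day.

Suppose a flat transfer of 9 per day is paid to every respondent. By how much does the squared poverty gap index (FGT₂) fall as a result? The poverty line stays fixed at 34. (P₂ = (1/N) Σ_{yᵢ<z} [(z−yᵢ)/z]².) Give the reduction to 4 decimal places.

0.1847

Before: below the line — 8×5, 38×10; squared poverty gap index (FGT₂) = 0.313346.
After the 9 transfer: below the line — 8×14, 38×19; squared poverty gap index (FGT₂) = 0.128663.
Reduction = 0.313346 − 0.128663 = 0.1847.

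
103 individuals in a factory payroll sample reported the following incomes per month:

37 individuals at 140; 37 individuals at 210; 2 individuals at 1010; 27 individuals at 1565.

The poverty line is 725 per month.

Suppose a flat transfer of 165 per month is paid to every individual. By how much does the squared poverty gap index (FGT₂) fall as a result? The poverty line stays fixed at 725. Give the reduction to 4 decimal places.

Before: below the line — 37×140, 37×210; squared poverty gap index (FGT₂) = 0.415144.
After the 165 transfer: below the line — 37×305, 37×375; squared poverty gap index (FGT₂) = 0.204275.
Reduction = 0.415144 − 0.204275 = 0.2109.

0.2109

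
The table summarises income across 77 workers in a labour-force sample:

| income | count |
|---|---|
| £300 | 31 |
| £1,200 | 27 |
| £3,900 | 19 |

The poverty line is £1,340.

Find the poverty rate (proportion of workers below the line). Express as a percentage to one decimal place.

75.3%

58 of the 77 workers have income below £1,340.
H = 58/77 = 75.3%.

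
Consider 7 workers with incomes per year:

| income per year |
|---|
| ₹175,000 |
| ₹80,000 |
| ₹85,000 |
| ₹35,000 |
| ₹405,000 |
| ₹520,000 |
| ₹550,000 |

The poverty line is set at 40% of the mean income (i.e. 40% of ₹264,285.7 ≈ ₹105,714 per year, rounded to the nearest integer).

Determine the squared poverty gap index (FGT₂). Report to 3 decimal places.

0.078

Below the line: ₹35,000, ₹80,000, ₹85,000 (q = 3 of N = 7).
Gap ratios (z−y)/z: (105714−35000)/105714 = 0.6689; (105714−80000)/105714 = 0.2432; (105714−85000)/105714 = 0.1959.
Squared: 0.4475; 0.0592; 0.0384.
Sum = 0.545012; P₂ = 0.545012 / 7 = 0.078.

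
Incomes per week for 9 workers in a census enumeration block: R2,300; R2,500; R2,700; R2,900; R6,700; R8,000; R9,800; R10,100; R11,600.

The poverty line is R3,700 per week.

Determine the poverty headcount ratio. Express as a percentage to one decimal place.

4 of the 9 workers have income below R3,700.
H = 4/9 = 44.4%.

44.4%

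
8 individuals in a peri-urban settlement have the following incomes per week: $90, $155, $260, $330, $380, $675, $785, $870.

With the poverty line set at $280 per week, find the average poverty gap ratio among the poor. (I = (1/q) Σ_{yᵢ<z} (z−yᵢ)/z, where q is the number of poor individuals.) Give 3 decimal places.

Below z: $90, $155, $260 (q = 3 of N = 8).
Shortfall ratios (z−y)/z: 0.6786, 0.4464, 0.0714; sum = 1.196429.
The income-gap ratio divides by q (the poor only): 1.196429 / 3 = 0.399.

0.399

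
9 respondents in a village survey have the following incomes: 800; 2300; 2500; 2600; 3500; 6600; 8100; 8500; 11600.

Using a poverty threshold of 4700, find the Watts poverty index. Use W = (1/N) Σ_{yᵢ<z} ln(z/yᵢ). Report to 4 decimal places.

Incomes under z: 800, 2300, 2500, 2600, 3500 (q = 5 of N = 9).
ln(z/y) terms: ln(4700/800) = 1.7707; ln(4700/2300) = 0.7147; ln(4700/2500) = 0.6313; ln(4700/2600) = 0.5921; ln(4700/3500) = 0.2948.
W = 4.003482 / 9 = 0.4448.

0.4448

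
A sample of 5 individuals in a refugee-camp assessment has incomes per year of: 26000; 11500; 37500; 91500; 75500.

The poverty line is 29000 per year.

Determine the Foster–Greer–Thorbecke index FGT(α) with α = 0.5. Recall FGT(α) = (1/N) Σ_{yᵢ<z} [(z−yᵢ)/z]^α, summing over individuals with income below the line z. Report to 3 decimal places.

Below the line: 11500, 26000 (q = 2 of N = 5).
Relative gaps: (29000−11500)/29000 = 0.6034; (29000−26000)/29000 = 0.1034.
Raised to α = 0.5: 0.77682; 0.32163.
Sum = 1.098453; FGT(0.5) = 1.098453 / 5 = 0.220.

0.220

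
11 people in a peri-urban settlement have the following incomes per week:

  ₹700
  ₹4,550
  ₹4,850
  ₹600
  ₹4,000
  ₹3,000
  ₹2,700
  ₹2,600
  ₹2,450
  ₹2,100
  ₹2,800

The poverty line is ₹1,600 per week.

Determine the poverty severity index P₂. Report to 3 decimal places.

0.064

Below the line: ₹600, ₹700 (q = 2 of N = 11).
Shortfall ratios: (1600−600)/1600 = 0.6250; (1600−700)/1600 = 0.5625.
Squared: 0.3906; 0.3164.
Sum = 0.707031; P₂ = 0.707031 / 11 = 0.064.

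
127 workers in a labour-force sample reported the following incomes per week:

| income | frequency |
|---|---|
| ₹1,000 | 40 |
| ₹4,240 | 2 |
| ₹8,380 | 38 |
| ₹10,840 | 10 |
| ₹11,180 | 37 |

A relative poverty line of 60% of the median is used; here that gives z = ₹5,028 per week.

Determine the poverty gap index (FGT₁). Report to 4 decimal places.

0.2548

Below the line: 40×₹1,000, 2×₹4,240 (q = 42 of N = 127).
Shortfall ratios: (5028−1000)/5028 = 0.8011 (×40); (5028−4240)/5028 = 0.1567 (×2).
Sum of shortfalls = 32.357995; P₁ averages over all N: 32.357995 / 127 = 0.2548.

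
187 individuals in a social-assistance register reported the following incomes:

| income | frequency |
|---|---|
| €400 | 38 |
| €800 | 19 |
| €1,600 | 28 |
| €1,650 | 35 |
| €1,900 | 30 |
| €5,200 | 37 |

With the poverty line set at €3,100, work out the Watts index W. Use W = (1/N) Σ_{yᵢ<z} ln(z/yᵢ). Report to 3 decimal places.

Below z: 38×€400, 19×€800, 28×€1,600, 35×€1,650, 30×€1,900 (q = 150 of N = 187).
Log gaps: ln(3100/400) = 2.0477 (×38); ln(3100/800) = 1.3545 (×19); ln(3100/1600) = 0.6614 (×28); ln(3100/1650) = 0.6306 (×35); ln(3100/1900) = 0.4895 (×30).
W = 158.826239 / 187 = 0.849.

0.849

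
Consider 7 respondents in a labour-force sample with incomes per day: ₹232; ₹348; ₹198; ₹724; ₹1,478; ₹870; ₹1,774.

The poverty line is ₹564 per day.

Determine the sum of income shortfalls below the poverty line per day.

₹914

Incomes under z: ₹198, ₹232, ₹348 (q = 3 of N = 7).
Individual gaps: 564−198 = 366; 564−232 = 332; 564−348 = 216.
Aggregate gap = ₹914.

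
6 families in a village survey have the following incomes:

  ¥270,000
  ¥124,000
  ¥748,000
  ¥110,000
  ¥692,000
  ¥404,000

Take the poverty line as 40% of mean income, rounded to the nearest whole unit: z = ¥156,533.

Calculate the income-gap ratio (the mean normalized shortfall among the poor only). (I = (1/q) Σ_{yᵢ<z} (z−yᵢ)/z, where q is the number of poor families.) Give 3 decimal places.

0.253

Poor units: ¥110,000, ¥124,000 (q = 2 of N = 6).
Relative gaps: 0.2973, 0.2078; sum = 0.505108.
The income-gap ratio divides by q (the poor only): 0.505108 / 2 = 0.253.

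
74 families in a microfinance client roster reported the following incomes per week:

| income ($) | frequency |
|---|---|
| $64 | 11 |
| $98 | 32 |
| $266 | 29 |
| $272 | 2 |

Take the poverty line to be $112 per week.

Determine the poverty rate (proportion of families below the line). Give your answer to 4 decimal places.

0.5811

43 of the 74 families have income below $112.
H = 43/74 = 0.5811.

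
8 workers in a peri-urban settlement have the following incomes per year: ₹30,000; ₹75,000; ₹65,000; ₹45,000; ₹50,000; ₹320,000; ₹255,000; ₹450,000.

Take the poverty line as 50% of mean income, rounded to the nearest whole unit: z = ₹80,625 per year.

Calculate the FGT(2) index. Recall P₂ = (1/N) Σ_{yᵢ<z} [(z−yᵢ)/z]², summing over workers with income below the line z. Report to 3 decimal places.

0.097

Poor units: ₹30,000, ₹45,000, ₹50,000, ₹65,000, ₹75,000 (q = 5 of N = 8).
Shortfall ratios: (80625−30000)/80625 = 0.6279; (80625−45000)/80625 = 0.4419; (80625−50000)/80625 = 0.3798; (80625−65000)/80625 = 0.1938; (80625−75000)/80625 = 0.0698.
Squared: 0.3943; 0.1952; 0.1443; 0.0376; 0.0049.
Sum = 0.776215; P₂ = 0.776215 / 8 = 0.097.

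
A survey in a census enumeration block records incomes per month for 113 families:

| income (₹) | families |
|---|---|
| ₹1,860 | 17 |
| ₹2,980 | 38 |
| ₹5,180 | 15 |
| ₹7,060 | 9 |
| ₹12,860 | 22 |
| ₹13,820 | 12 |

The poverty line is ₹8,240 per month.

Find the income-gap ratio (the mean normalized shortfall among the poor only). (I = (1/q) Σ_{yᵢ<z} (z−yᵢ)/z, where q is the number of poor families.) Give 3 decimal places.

Below z: 17×₹1,860, 38×₹2,980, 15×₹5,180, 9×₹7,060 (q = 79 of N = 113).
Relative gaps: 0.7743 (×17), 0.6383 (×38), 0.3714 (×15), 0.1432 (×9); sum = 44.279126.
I averages over the q = 79 poor units only: 44.279126 / 79 = 0.560.

0.560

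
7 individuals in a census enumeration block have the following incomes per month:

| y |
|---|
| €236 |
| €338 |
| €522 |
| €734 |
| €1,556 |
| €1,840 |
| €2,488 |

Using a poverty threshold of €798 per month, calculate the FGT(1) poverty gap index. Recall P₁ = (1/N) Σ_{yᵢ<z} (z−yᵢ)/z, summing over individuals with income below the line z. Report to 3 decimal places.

0.244

Incomes under z: €236, €338, €522, €734 (q = 4 of N = 7).
Shortfall ratios: (798−236)/798 = 0.7043; (798−338)/798 = 0.5764; (798−522)/798 = 0.3459; (798−734)/798 = 0.0802.
Sum of shortfalls = 1.706767; P₁ averages over all N: 1.706767 / 7 = 0.244.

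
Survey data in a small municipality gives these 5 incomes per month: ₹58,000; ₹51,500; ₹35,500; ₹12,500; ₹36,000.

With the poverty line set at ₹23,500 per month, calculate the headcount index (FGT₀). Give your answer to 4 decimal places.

0.2000

1 of the 5 workers have income below ₹23,500.
H = 1/5 = 0.2000.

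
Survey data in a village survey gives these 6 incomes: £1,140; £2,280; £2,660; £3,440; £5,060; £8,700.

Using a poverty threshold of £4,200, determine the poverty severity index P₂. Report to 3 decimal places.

0.151

Incomes under z: £1,140, £2,280, £2,660, £3,440 (q = 4 of N = 6).
Shortfall ratios: (4200−1140)/4200 = 0.7286; (4200−2280)/4200 = 0.4571; (4200−2660)/4200 = 0.3667; (4200−3440)/4200 = 0.1810.
Squared: 0.5308; 0.2090; 0.1344; 0.0327.
Sum = 0.906984; P₂ = 0.906984 / 6 = 0.151.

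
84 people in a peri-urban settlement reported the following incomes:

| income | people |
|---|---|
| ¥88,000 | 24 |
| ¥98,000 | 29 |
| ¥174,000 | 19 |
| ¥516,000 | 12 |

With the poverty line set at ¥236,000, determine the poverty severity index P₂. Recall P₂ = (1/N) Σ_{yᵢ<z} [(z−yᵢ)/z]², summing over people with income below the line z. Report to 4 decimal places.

Poor units: 24×¥88,000, 29×¥98,000, 19×¥174,000 (q = 72 of N = 84).
Normalized shortfalls: (236000−88000)/236000 = 0.6271 (×24); (236000−98000)/236000 = 0.5847 (×29); (236000−174000)/236000 = 0.2627 (×19).
Squared: 0.3933 (×24); 0.3419 (×29); 0.0690 (×19).
Sum = 20.665901; P₂ = 20.665901 / 84 = 0.2460.

0.2460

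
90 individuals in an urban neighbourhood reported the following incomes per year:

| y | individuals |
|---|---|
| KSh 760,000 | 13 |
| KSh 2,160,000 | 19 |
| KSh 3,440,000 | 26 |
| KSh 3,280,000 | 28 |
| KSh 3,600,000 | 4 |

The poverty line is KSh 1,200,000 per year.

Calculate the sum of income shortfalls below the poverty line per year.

KSh 5,720,000

Poor units: 13×KSh 760,000 (q = 13 of N = 90).
Individual gaps: 13×(1200000−760000) = 5720000.
Aggregate gap = KSh 5,720,000.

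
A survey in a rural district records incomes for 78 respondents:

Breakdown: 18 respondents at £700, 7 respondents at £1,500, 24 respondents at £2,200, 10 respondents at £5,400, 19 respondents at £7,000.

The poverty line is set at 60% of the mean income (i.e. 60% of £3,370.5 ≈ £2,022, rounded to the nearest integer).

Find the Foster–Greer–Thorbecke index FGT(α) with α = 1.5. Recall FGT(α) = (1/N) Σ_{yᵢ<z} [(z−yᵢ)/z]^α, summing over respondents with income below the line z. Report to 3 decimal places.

0.134

Poor units: 18×£700, 7×£1,500 (q = 25 of N = 78).
Relative gaps: (2022−700)/2022 = 0.6538 (×18); (2022−1500)/2022 = 0.2582 (×7).
Raised to α = 1.5: 0.52866 (×18); 0.13117 (×7).
Sum = 10.434047; FGT(1.5) = 10.434047 / 78 = 0.134.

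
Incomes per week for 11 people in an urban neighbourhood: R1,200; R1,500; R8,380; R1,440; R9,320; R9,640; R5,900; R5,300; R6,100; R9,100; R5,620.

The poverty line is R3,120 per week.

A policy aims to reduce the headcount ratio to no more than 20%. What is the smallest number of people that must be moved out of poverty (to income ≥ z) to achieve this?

Currently q = 3 of N = 11 are below the line (H = 0.273).
A headcount ratio of at most 20% allows at most ⌊0.20 × 11⌋ = 2 poor people.
So at least 3 − 2 = 1 must be lifted.

1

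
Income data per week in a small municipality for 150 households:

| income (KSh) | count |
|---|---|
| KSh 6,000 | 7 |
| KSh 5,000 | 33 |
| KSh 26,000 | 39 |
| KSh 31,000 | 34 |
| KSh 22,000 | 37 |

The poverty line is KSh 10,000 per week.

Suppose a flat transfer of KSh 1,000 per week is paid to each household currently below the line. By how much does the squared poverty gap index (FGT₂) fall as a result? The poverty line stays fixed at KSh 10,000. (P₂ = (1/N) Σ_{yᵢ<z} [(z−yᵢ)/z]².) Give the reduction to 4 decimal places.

0.0231

Before: below the line — 33×KSh 5,000, 7×KSh 6,000; squared poverty gap index (FGT₂) = 0.062467.
After the KSh 1,000 transfer: below the line — 33×KSh 6,000, 7×KSh 7,000; squared poverty gap index (FGT₂) = 0.039400.
Reduction = 0.062467 − 0.039400 = 0.0231.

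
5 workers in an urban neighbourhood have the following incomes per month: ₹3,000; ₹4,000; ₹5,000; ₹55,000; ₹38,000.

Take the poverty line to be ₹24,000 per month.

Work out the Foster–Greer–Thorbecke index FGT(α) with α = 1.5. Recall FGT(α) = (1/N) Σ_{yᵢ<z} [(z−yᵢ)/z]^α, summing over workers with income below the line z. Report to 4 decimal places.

0.4567

Incomes under z: ₹3,000, ₹4,000, ₹5,000 (q = 3 of N = 5).
Relative gaps: (24000−3000)/24000 = 0.8750; (24000−4000)/24000 = 0.8333; (24000−5000)/24000 = 0.7917.
Raised to α = 1.5: 0.81849; 0.76073; 0.70439.
Sum = 2.283604; FGT(1.5) = 2.283604 / 5 = 0.4567.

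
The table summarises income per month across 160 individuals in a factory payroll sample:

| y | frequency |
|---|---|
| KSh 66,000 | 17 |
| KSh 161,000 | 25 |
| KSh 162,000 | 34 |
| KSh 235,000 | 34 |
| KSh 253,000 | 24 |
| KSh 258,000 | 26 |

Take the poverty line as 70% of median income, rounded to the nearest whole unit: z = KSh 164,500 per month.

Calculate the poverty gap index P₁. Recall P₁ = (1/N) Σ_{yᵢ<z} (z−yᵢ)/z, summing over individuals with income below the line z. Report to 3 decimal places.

Below the line: 17×KSh 66,000, 25×KSh 161,000, 34×KSh 162,000 (q = 76 of N = 160).
Normalized shortfalls: (164500−66000)/164500 = 0.5988 (×17); (164500−161000)/164500 = 0.0213 (×25); (164500−162000)/164500 = 0.0152 (×34).
Sum of shortfalls = 11.227964; P₁ averages over all N: 11.227964 / 160 = 0.070.

0.070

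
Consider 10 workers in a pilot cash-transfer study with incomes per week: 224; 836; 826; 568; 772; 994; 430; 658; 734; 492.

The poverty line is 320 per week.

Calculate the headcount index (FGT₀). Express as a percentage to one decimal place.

10.0%

1 of the 10 workers have income below 320.
H = 1/10 = 10.0%.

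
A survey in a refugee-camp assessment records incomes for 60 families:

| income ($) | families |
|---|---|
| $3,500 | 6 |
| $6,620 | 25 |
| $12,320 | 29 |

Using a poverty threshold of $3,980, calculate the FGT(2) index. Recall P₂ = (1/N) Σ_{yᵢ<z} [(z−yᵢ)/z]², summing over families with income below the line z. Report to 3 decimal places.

0.001

Below the line: 6×$3,500 (q = 6 of N = 60).
Shortfall ratios: (3980−3500)/3980 = 0.1206 (×6).
Squared: 0.0145 (×6).
Sum = 0.087271; P₂ = 0.087271 / 60 = 0.001.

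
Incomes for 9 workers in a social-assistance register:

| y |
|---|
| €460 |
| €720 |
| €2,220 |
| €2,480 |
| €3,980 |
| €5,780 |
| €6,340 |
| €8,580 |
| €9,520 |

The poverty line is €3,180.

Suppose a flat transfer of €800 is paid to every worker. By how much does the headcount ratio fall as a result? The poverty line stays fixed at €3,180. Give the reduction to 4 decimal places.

Before: below the line — €460, €720, €2,220, €2,480; headcount ratio = 0.444444.
After the €800 transfer: below the line — €1,260, €1,520, €3,020; headcount ratio = 0.333333.
Reduction = 0.444444 − 0.333333 = 0.1111.

0.1111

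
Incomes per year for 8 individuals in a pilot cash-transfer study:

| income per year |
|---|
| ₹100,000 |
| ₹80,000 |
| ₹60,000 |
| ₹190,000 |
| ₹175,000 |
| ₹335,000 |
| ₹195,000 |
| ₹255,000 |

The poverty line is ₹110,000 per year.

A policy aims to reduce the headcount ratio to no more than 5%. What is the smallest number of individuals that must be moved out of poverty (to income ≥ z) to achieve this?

3 of the 8 individuals are poor, so H = 3/8 = 0.375.
A headcount ratio of at most 5% allows at most ⌊0.05 × 8⌋ = 0 poor individuals.
So at least 3 − 0 = 3 must be lifted.

3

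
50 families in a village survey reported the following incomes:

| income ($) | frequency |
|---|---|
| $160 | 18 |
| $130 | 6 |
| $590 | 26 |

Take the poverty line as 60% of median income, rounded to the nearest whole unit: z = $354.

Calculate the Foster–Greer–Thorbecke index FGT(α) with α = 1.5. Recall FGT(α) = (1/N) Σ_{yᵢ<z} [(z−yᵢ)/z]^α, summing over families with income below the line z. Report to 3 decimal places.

Below the line: 6×$130, 18×$160 (q = 24 of N = 50).
Relative gaps: (354−130)/354 = 0.6328 (×6); (354−160)/354 = 0.5480 (×18).
Raised to α = 1.5: 0.50335 (×6); 0.40569 (×18).
Sum = 10.322557; FGT(1.5) = 10.322557 / 50 = 0.206.

0.206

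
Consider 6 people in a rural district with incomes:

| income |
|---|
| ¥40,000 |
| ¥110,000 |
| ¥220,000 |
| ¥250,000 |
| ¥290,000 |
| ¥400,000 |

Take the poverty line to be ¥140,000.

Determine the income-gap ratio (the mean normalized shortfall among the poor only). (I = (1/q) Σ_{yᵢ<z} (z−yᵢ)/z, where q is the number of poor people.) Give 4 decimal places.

Below z: ¥40,000, ¥110,000 (q = 2 of N = 6).
Relative gaps: 0.7143, 0.2143; sum = 0.928571.
I averages over the q = 2 poor units only: 0.928571 / 2 = 0.4643.

0.4643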